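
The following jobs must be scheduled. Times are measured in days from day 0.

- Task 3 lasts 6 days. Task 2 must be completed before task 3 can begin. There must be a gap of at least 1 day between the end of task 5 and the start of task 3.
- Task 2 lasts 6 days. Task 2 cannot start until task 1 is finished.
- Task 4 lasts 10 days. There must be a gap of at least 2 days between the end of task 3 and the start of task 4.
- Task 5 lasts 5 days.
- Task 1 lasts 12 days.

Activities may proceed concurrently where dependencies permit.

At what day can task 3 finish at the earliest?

24

Nothing blocks task 5, so it runs from day 0 to day 5.
Task 1 has no prerequisites, so it starts at day 0 and finishes at day 12.
Task 2 waits on task 1 (finishes day 12), so it starts at day 12 and finishes at 12 + 6 = day 18.
Task 3 has to wait for task 2 (finishes day 18); task 5 (finishes day 5, plus 1-day gap → day 6). The latest of these is day 18, so task 3 runs day 18 to 18 + 6 = day 24.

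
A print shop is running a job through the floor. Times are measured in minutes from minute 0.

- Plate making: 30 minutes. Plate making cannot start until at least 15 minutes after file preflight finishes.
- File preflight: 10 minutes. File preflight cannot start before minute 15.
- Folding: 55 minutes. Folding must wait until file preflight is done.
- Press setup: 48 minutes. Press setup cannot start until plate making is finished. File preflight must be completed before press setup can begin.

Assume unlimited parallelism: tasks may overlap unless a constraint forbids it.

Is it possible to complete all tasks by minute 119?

File preflight cannot begin until its own release at minute 15. It runs from minute 15 to 15 + 10 = minute 25.
Folding waits on file preflight (finishes minute 25), so it starts at minute 25 and finishes at 25 + 55 = minute 80.
Plate making cannot begin until file preflight (finishes minute 25, plus 15-minute gap → minute 40). It runs from minute 40 to 40 + 30 = minute 70.
Press setup needs all of plate making (finishes minute 70); file preflight (finishes minute 25). That puts its earliest start at minute 70; it finishes at 70 + 48 = minute 118.
Every task is finished by minute 118, which is no later than the deadline of 119, so the schedule is feasible.

Yes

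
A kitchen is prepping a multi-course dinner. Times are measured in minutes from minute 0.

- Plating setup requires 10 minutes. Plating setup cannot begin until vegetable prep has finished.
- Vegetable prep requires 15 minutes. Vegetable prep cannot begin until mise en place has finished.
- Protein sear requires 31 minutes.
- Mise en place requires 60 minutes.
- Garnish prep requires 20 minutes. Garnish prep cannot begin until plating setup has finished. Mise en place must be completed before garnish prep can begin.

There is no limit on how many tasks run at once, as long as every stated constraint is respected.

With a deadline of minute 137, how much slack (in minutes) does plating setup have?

Mise en place can start immediately at minute 0; it finishes at minute 60.
After mise en place (finishes minute 60), vegetable prep can start at minute 60 and finishes at minute 75.
After vegetable prep (finishes minute 75), plating setup can start at minute 75 and finishes at minute 85.

Working backward from the deadline:
To finish by minute 137, garnish prep (duration 20) must start no later than minute 117.
Since garnish prep (must start by minute 117) depends on it, plating setup must finish by minute 117. Backing off its 10-minute duration gives a latest start of minute 107.
So plating setup can start as early as minute 75 and as late as minute 107, giving 107 − 75 = 32 minutes of slack.

32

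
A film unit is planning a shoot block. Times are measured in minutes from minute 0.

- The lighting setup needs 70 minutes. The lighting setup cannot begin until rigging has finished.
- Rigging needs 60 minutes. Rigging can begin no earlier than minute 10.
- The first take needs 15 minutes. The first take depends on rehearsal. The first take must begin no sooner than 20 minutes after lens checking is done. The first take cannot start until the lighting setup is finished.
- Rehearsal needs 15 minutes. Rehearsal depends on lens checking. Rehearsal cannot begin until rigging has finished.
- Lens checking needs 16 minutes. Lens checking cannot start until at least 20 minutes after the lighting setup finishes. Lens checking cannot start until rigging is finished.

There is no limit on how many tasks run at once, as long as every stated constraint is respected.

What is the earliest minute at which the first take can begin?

196

Rigging cannot begin until its own release at minute 10. It runs from minute 10 to 10 + 60 = minute 70.
The lighting setup cannot begin until rigging (finishes minute 70). It runs from minute 70 to 70 + 70 = minute 140.
For lens checking: the lighting setup (finishes minute 140, plus 20-minute gap → minute 160); rigging (finishes minute 70). Taking the maximum gives a start of minute 160, and it finishes at 160 + 16 = minute 176.
For rehearsal: lens checking (finishes minute 176); rigging (finishes minute 70). Taking the maximum gives a start of minute 176, and it finishes at 176 + 15 = minute 191.
The first take waits on rehearsal (finishes minute 191); lens checking (finishes minute 176, plus 20-minute gap → minute 196); the lighting setup (finishes minute 140). The latest of these is minute 196, which is the earliest the first take can start.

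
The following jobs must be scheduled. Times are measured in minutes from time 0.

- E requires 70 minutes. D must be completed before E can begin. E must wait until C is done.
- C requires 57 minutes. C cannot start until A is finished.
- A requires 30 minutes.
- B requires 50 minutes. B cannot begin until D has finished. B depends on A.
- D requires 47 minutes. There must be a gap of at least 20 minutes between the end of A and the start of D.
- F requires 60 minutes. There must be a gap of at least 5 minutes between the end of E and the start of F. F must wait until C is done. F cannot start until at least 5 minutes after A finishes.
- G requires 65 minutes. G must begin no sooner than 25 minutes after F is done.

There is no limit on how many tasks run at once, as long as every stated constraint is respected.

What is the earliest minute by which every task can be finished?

Nothing blocks A, so it runs from minute 0 to minute 30.
D waits on A (finishes minute 30, plus 20-minute gap → minute 50), so it starts at minute 50 and finishes at 50 + 47 = minute 97.
B needs all of D (finishes minute 97); A (finishes minute 30). That puts its earliest start at minute 97; it finishes at 97 + 50 = minute 147.
C cannot begin until A (finishes minute 30). It runs from minute 30 to 30 + 57 = minute 87.
For E: D (finishes minute 97); C (finishes minute 87). Taking the maximum gives a start of minute 97, and it finishes at 97 + 70 = minute 167.
F needs all of E (finishes minute 167, plus 5-minute gap → minute 172); C (finishes minute 87); A (finishes minute 30, plus 5-minute gap → minute 35). That puts its earliest start at minute 172; it finishes at 172 + 60 = minute 232.
After F (finishes minute 232, plus 25-minute gap → minute 257), G can start at minute 257 and finishes at minute 322.
All tasks are finished once the last one completes. Finish times: A at 30, B at 147, C at 87, D at 97, E at 167, F at 232, G at 322. The latest is minute 322.

322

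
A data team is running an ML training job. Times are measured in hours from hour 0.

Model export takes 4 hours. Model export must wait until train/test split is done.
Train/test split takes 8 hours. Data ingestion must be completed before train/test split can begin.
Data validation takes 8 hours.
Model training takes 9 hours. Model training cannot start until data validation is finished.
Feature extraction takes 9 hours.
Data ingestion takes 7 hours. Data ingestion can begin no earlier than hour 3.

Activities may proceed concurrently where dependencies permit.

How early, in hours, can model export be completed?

22

Data ingestion waits on its own release at hour 3, so it starts at hour 3 and finishes at 3 + 7 = hour 10.
Train/test split waits on data ingestion (finishes hour 10), so it starts at hour 10 and finishes at 10 + 8 = hour 18.
After train/test split (finishes hour 18), model export can start at hour 18 and finishes at hour 22.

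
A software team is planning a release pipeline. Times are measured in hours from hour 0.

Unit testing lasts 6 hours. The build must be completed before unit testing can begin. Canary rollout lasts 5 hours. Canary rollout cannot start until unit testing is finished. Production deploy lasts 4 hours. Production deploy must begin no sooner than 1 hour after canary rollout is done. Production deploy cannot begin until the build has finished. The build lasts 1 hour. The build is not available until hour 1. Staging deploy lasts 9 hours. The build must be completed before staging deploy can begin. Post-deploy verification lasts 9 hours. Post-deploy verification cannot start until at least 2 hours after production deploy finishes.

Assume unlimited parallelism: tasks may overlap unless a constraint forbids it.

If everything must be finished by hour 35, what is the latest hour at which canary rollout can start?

Post-deploy verification has no dependents, so it just needs to finish by hour 35. Starting by 35 − 9 = hour 26 achieves that.
Production deploy must finish before post-deploy verification (must start by hour 26, minus 2-hour gap → hour 24). With a 4-hour duration, production deploy must start by 24 − 4 = hour 20.
Canary rollout feeds into production deploy (must start by hour 20, minus 1-hour gap → hour 19); so canary rollout must finish by hour 19 and therefore start by hour 14.

14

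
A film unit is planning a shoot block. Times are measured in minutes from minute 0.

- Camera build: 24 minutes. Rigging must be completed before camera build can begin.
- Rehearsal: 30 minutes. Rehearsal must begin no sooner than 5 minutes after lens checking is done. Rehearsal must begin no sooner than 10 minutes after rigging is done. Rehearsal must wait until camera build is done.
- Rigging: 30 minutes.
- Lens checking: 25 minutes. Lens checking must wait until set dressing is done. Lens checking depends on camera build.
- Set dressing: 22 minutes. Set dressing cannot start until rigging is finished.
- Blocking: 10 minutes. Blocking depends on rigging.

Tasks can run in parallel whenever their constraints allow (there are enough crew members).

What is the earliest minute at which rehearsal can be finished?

114

Rigging can start immediately at minute 0; it finishes at minute 30.
Camera build waits on rigging (finishes minute 30), so it starts at minute 30 and finishes at 30 + 24 = minute 54.
Set dressing cannot begin until rigging (finishes minute 30). It runs from minute 30 to 30 + 22 = minute 52.
Lens checking cannot start until set dressing (finishes minute 52); camera build (finishes minute 54). The controlling bound is minute 54, so lens checking finishes at 54 + 25 = minute 79.
Rehearsal cannot start until lens checking (finishes minute 79, plus 5-minute gap → minute 84); rigging (finishes minute 30, plus 10-minute gap → minute 40); camera build (finishes minute 54). The controlling bound is minute 84, so rehearsal finishes at 84 + 30 = minute 114.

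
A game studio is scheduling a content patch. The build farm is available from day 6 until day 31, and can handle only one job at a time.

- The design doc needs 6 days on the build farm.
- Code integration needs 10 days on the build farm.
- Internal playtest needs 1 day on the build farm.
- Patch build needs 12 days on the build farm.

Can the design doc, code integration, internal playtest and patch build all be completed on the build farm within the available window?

No

The build farm window is 31 − 6 = 25 days.
Running back to back, the jobs need 6 + 10 + 1 + 12 = 29 days on the build farm.
Since 29 > 25, they cannot all fit.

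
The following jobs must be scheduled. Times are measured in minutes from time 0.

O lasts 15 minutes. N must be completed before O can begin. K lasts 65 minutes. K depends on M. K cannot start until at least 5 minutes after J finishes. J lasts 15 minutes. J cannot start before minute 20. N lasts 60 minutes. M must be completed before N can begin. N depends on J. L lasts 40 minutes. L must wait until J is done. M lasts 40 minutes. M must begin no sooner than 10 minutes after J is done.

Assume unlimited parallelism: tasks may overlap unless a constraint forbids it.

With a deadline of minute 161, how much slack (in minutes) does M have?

J cannot begin until its own release at minute 20. It runs from minute 20 to 20 + 15 = minute 35.
M waits on J (finishes minute 35, plus 10-minute gap → minute 45), so it starts at minute 45 and finishes at 45 + 40 = minute 85.

Working backward from the deadline:
Nothing follows K; the deadline of minute 161 is its only limit. It must start by 161 − 65 = minute 96.
O has no dependents, so it just needs to finish by minute 161. Starting by 161 − 15 = minute 146 achieves that.
N has to be done before O (must start by minute 146). That means finishing by minute 146, i.e. starting by 146 − 60 = minute 86.
M must finish in time for K (must start by minute 96); N (must start by minute 86). The tightest is minute 86, so M must start by 86 − 40 = minute 46.
So M can start as early as minute 45 and as late as minute 46, giving 46 − 45 = 1 minute of slack.

1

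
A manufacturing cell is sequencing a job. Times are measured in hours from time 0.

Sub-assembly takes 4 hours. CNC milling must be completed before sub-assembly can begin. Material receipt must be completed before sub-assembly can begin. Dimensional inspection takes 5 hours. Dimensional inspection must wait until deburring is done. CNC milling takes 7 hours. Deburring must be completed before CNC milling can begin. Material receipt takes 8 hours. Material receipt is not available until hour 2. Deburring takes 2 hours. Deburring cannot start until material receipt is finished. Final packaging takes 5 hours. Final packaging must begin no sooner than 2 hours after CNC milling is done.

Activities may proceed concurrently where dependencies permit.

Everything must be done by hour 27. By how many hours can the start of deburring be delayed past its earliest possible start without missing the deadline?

Material receipt waits on its own release at hour 2, so it starts at hour 2 and finishes at 2 + 8 = hour 10.
Deburring cannot begin until material receipt (finishes hour 10). It runs from hour 10 to 10 + 2 = hour 12.

Working backward from the deadline:
Sub-assembly has no dependents, so it just needs to finish by hour 27. Starting by 27 − 4 = hour 23 achieves that.
Final packaging must finish by hour 27; it takes 5 hours, so it must start by 27 − 5 = hour 22.
CNC milling must finish in time for sub-assembly (must start by hour 23); final packaging (must start by hour 22, minus 2-hour gap → hour 20). The tightest is hour 20, so CNC milling must start by 20 − 7 = hour 13.
Dimensional inspection must finish by hour 27; it takes 5 hours, so it must start by 27 − 5 = hour 22.
Deburring feeds CNC milling (must start by hour 13); dimensional inspection (must start by hour 22). Taking the minimum, deburring must finish by hour 13 and start by 13 − 2 = hour 11.
So deburring can start as early as hour 10 and as late as hour 11, giving 11 − 10 = 1 hour of slack.

1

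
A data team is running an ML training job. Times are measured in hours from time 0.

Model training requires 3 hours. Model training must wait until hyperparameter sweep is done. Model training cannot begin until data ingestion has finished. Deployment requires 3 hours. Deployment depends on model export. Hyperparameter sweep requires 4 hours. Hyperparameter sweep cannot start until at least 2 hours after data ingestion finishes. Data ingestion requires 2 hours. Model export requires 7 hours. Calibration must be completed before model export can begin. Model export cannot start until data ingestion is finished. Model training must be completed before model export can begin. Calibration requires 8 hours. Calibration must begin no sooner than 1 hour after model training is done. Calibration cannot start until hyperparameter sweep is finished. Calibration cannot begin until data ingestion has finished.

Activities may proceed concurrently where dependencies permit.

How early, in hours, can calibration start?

Data ingestion has no prerequisites, so it starts at hour 0 and finishes at hour 2.
Hyperparameter sweep cannot begin until data ingestion (finishes hour 2, plus 2-hour gap → hour 4). It runs from hour 4 to 4 + 4 = hour 8.
For model training: hyperparameter sweep (finishes hour 8); data ingestion (finishes hour 2). Taking the maximum gives a start of hour 8, and it finishes at 8 + 3 = hour 11.
Calibration waits on model training (finishes hour 11, plus 1-hour gap → hour 12); hyperparameter sweep (finishes hour 8); data ingestion (finishes hour 2). The latest of these is hour 12, which is the earliest calibration can start.

12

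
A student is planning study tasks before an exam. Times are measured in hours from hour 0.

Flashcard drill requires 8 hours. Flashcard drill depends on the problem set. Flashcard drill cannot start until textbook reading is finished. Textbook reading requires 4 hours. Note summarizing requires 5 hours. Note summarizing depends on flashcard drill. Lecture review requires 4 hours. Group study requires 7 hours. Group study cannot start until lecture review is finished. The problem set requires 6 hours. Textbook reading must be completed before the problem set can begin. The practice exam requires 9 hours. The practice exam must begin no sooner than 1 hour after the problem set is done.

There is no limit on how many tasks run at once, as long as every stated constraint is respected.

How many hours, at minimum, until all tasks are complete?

Nothing blocks lecture review, so it runs from hour 0 to hour 4.
After lecture review (finishes hour 4), group study can start at hour 4 and finishes at hour 11.
Textbook reading can start immediately at hour 0; it finishes at hour 4.
After textbook reading (finishes hour 4), the problem set can start at hour 4 and finishes at hour 10.
The practice exam cannot begin until the problem set (finishes hour 10, plus 1-hour gap → hour 11). It runs from hour 11 to 11 + 9 = hour 20.
For flashcard drill: the problem set (finishes hour 10); textbook reading (finishes hour 4). Taking the maximum gives a start of hour 10, and it finishes at 10 + 8 = hour 18.
After flashcard drill (finishes hour 18), note summarizing can start at hour 18 and finishes at hour 23.
All tasks are finished once the last one completes. Finish times: Textbook reading at 4, Lecture review at 4, The problem set at 10, Flashcard drill at 18, The practice exam at 20, Group study at 11, Note summarizing at 23. The latest is hour 23.

23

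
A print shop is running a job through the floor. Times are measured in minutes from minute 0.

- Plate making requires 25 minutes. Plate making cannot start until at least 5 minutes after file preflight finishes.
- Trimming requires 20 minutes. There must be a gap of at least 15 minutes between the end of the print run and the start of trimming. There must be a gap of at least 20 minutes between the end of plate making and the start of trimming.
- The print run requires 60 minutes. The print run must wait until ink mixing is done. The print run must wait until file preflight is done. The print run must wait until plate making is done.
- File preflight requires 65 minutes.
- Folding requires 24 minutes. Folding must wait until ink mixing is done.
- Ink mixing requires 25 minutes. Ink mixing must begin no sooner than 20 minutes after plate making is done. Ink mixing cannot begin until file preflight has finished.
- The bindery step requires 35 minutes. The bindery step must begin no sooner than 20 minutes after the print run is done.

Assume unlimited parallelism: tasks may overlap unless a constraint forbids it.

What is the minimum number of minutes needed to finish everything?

255

Nothing blocks file preflight, so it runs from minute 0 to minute 65.
After file preflight (finishes minute 65, plus 5-minute gap → minute 70), plate making can start at minute 70 and finishes at minute 95.
Ink mixing has to wait for plate making (finishes minute 95, plus 20-minute gap → minute 115); file preflight (finishes minute 65). The latest of these is minute 115, so ink mixing runs minute 115 to 115 + 25 = minute 140.
After ink mixing (finishes minute 140), folding can start at minute 140 and finishes at minute 164.
The print run needs all of ink mixing (finishes minute 140); file preflight (finishes minute 65); plate making (finishes minute 95). That puts its earliest start at minute 140; it finishes at 140 + 60 = minute 200.
After the print run (finishes minute 200, plus 20-minute gap → minute 220), the bindery step can start at minute 220 and finishes at minute 255.
For trimming: the print run (finishes minute 200, plus 15-minute gap → minute 215); plate making (finishes minute 95, plus 20-minute gap → minute 115). Taking the maximum gives a start of minute 215, and it finishes at 215 + 20 = minute 235.
All tasks are finished once the last one completes. Finish times: File preflight at 65, Plate making at 95, Ink mixing at 140, The print run at 200, Trimming at 235, Folding at 164, The bindery step at 255. The latest is minute 255.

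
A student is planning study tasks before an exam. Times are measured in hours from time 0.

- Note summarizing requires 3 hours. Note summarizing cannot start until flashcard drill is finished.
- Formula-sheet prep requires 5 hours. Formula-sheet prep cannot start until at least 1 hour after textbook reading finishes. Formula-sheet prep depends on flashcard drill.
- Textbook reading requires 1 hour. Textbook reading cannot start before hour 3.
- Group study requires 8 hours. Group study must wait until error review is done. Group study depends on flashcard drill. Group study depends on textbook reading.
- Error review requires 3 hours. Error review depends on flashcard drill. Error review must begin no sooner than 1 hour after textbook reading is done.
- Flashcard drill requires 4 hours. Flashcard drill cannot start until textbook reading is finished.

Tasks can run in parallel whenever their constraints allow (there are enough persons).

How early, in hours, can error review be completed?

11

Textbook reading cannot begin until its own release at hour 3. It runs from hour 3 to 3 + 1 = hour 4.
After textbook reading (finishes hour 4), flashcard drill can start at hour 4 and finishes at hour 8.
Error review cannot start until flashcard drill (finishes hour 8); textbook reading (finishes hour 4, plus 1-hour gap → hour 5). The controlling bound is hour 8, so error review finishes at 8 + 3 = hour 11.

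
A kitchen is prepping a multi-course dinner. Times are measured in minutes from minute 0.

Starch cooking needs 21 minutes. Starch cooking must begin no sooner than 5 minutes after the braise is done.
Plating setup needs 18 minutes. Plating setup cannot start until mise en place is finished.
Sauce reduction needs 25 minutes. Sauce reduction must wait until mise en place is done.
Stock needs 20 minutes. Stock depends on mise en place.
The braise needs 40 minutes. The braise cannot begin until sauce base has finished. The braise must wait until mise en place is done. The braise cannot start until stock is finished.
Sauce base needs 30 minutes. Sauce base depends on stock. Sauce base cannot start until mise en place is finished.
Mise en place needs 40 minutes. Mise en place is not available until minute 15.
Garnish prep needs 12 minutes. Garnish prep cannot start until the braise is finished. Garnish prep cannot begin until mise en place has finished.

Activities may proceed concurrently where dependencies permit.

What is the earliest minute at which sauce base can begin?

Mise en place waits on its own release at minute 15, so it starts at minute 15 and finishes at 15 + 40 = minute 55.
Stock cannot begin until mise en place (finishes minute 55). It runs from minute 55 to 55 + 20 = minute 75.
Sauce base waits on stock (finishes minute 75); mise en place (finishes minute 55). The latest of these is minute 75, which is the earliest sauce base can start.

75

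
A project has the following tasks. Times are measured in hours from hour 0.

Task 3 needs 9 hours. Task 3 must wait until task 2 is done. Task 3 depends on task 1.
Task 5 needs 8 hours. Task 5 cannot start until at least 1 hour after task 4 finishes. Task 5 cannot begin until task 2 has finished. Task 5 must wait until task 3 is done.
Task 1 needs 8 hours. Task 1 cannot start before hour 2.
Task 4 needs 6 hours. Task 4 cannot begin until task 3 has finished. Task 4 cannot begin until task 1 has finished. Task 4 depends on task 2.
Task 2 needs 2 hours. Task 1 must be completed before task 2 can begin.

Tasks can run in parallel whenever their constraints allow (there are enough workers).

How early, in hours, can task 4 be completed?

After its own release at hour 2, task 1 can start at hour 2 and finishes at hour 10.
Task 2 waits on task 1 (finishes hour 10), so it starts at hour 10 and finishes at 10 + 2 = hour 12.
Task 3 has to wait for task 2 (finishes hour 12); task 1 (finishes hour 10). The latest of these is hour 12, so task 3 runs hour 12 to 12 + 9 = hour 21.
Task 4 has to wait for task 3 (finishes hour 21); task 1 (finishes hour 10); task 2 (finishes hour 12). The latest of these is hour 21, so task 4 runs hour 21 to 21 + 6 = hour 27.

27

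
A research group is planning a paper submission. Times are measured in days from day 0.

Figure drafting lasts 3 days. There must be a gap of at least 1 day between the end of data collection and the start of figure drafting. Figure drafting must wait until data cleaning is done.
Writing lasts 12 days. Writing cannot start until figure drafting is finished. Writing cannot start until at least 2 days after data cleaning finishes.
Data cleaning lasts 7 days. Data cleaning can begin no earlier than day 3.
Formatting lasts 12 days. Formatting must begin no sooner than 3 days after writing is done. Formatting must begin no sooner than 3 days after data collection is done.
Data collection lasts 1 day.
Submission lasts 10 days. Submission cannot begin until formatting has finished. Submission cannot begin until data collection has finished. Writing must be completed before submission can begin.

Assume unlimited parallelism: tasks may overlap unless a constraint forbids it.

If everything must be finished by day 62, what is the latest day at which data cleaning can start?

15

To finish by day 62, submission (duration 10) must start no later than day 52.
Formatting has to be done before submission (must start by day 52). That means finishing by day 52, i.e. starting by 52 − 12 = day 40.
Writing has several dependents: formatting (must start by day 40, minus 3-day gap → day 37); submission (must start by day 52). The earliest of those limits is day 37, so writing must start by 37 − 12 = day 25.
Figure drafting has to be done before writing (must start by day 25). That means finishing by day 25, i.e. starting by 25 − 3 = day 22.
Data cleaning must finish in time for figure drafting (must start by day 22); writing (must start by day 25, minus 2-day gap → day 23). The tightest is day 22, so data cleaning must start by 22 − 7 = day 15.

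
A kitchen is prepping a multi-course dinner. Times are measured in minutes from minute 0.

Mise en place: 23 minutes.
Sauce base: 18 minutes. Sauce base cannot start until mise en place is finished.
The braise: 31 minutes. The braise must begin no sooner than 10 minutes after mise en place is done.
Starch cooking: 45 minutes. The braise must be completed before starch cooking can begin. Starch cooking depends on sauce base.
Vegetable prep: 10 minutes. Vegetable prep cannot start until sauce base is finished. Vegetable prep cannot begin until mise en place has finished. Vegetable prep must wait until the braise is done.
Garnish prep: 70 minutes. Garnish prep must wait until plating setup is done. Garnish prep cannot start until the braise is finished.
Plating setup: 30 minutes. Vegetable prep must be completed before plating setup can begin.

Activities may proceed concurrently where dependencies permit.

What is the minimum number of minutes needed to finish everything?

Nothing blocks mise en place, so it runs from minute 0 to minute 23.
The braise waits on mise en place (finishes minute 23, plus 10-minute gap → minute 33), so it starts at minute 33 and finishes at 33 + 31 = minute 64.
After mise en place (finishes minute 23), sauce base can start at minute 23 and finishes at minute 41.
Starch cooking cannot start until the braise (finishes minute 64); sauce base (finishes minute 41). The controlling bound is minute 64, so starch cooking finishes at 64 + 45 = minute 109.
Vegetable prep has to wait for sauce base (finishes minute 41); mise en place (finishes minute 23); the braise (finishes minute 64). The latest of these is minute 64, so vegetable prep runs minute 64 to 64 + 10 = minute 74.
Plating setup cannot begin until vegetable prep (finishes minute 74). It runs from minute 74 to 74 + 30 = minute 104.
Garnish prep has to wait for plating setup (finishes minute 104); the braise (finishes minute 64). The latest of these is minute 104, so garnish prep runs minute 104 to 104 + 70 = minute 174.
All tasks are finished once the last one completes. Finish times: Mise en place at 23, Sauce base at 41, The braise at 64, Vegetable prep at 74, Starch cooking at 109, Plating setup at 104, Garnish prep at 174. The latest is minute 174.

174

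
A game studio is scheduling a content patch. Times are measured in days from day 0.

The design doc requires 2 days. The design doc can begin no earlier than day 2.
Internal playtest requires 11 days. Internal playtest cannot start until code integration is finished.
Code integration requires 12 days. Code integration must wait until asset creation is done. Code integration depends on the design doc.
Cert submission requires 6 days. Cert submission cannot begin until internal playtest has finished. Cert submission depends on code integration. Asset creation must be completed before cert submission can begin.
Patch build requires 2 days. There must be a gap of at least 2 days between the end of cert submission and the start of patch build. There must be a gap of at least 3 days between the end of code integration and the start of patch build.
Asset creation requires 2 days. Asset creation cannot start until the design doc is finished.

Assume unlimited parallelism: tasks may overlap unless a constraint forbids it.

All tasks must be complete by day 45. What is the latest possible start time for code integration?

To finish by day 45, patch build (duration 2) must start no later than day 43.
Cert submission has to be done before patch build (must start by day 43, minus 2-day gap → day 41). That means finishing by day 41, i.e. starting by 41 − 6 = day 35.
Internal playtest has to be done before cert submission (must start by day 35). That means finishing by day 35, i.e. starting by 35 − 11 = day 24.
Code integration has several dependents: internal playtest (must start by day 24); cert submission (must start by day 35); patch build (must start by day 43, minus 3-day gap → day 40). The earliest of those limits is day 24, so code integration must start by 24 − 12 = day 12.

12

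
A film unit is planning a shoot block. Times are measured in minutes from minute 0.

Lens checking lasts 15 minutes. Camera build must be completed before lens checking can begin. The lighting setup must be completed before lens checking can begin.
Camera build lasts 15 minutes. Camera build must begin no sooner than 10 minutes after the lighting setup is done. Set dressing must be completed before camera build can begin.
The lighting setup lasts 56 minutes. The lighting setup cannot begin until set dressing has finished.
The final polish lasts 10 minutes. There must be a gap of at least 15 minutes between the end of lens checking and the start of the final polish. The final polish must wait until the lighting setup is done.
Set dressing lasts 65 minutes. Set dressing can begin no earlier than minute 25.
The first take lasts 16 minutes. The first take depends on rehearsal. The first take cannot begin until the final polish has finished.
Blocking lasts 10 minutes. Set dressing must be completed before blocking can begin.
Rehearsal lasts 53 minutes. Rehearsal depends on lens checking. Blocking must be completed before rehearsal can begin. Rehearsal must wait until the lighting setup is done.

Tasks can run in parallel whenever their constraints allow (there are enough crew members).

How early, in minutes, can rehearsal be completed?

Set dressing cannot begin until its own release at minute 25. It runs from minute 25 to 25 + 65 = minute 90.
Blocking waits on set dressing (finishes minute 90), so it starts at minute 90 and finishes at 90 + 10 = minute 100.
The lighting setup waits on set dressing (finishes minute 90), so it starts at minute 90 and finishes at 90 + 56 = minute 146.
Camera build needs all of the lighting setup (finishes minute 146, plus 10-minute gap → minute 156); set dressing (finishes minute 90). That puts its earliest start at minute 156; it finishes at 156 + 15 = minute 171.
Lens checking cannot start until camera build (finishes minute 171); the lighting setup (finishes minute 146). The controlling bound is minute 171, so lens checking finishes at 171 + 15 = minute 186.
Rehearsal needs all of lens checking (finishes minute 186); blocking (finishes minute 100); the lighting setup (finishes minute 146). That puts its earliest start at minute 186; it finishes at 186 + 53 = minute 239.

239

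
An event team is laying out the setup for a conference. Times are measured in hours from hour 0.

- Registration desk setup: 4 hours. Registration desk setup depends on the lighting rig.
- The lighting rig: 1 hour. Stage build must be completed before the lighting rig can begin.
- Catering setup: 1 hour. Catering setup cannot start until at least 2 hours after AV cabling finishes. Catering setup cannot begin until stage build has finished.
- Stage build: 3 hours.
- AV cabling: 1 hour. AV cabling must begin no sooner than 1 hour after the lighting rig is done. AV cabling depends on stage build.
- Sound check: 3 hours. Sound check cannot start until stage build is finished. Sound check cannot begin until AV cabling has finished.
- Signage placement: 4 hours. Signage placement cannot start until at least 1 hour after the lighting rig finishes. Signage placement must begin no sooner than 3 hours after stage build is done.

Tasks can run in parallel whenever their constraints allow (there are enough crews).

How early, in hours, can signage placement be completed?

Nothing blocks stage build, so it runs from hour 0 to hour 3.
The lighting rig cannot begin until stage build (finishes hour 3). It runs from hour 3 to 3 + 1 = hour 4.
For signage placement: the lighting rig (finishes hour 4, plus 1-hour gap → hour 5); stage build (finishes hour 3, plus 3-hour gap → hour 6). Taking the maximum gives a start of hour 6, and it finishes at 6 + 4 = hour 10.

10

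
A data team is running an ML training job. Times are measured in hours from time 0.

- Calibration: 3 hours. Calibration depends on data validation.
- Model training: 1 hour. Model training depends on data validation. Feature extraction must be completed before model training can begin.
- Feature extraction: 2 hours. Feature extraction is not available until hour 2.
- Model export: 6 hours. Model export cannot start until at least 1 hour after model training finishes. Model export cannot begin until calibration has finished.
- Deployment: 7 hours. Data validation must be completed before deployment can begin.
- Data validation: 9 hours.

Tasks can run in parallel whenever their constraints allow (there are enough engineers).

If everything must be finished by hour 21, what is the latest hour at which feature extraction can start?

11

Nothing follows model export; the deadline of hour 21 is its only limit. It must start by 21 − 6 = hour 15.
Model training has to be done before model export (must start by hour 15, minus 1-hour gap → hour 14). That means finishing by hour 14, i.e. starting by 14 − 1 = hour 13.
Since model training (must start by hour 13) depends on it, feature extraction must finish by hour 13. Backing off its 2-hour duration gives a latest start of hour 11.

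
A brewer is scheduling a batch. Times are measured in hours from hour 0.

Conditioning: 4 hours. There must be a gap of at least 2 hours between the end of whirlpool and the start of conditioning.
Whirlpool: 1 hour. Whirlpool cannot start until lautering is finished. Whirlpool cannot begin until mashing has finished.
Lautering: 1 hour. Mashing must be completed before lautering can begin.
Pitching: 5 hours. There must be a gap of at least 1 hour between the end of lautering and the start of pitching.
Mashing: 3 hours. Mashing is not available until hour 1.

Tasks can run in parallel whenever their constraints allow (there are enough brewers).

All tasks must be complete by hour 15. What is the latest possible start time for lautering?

To finish by hour 15, conditioning (duration 4) must start no later than hour 11.
Whirlpool has to be done before conditioning (must start by hour 11, minus 2-hour gap → hour 9). That means finishing by hour 9, i.e. starting by 9 − 1 = hour 8.
Pitching must finish by hour 15; it takes 5 hours, so it must start by 15 − 5 = hour 10.
For lautering: whirlpool (must start by hour 8); pitching (must start by hour 10, minus 1-hour gap → hour 9). The most restrictive is hour 8; with a 1-hour duration, lautering must start by hour 7.

7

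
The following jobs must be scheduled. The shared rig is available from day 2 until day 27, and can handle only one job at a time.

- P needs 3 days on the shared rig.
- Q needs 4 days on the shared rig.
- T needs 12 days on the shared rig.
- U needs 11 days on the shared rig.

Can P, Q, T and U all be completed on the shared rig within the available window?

The shared rig window is 27 − 2 = 25 days.
Running back to back, the jobs need 3 + 4 + 12 + 11 = 30 days on the shared rig.
Since 30 > 25, they cannot all fit.

No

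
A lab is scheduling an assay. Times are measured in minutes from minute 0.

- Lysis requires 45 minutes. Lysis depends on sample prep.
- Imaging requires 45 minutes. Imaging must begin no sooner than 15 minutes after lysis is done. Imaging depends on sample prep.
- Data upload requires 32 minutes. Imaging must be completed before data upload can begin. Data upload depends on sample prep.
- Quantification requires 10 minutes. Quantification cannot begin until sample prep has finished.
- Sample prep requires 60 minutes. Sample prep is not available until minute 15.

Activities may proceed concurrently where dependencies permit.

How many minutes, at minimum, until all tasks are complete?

Sample prep waits on its own release at minute 15, so it starts at minute 15 and finishes at 15 + 60 = minute 75.
Quantification waits on sample prep (finishes minute 75), so it starts at minute 75 and finishes at 75 + 10 = minute 85.
After sample prep (finishes minute 75), lysis can start at minute 75 and finishes at minute 120.
Imaging cannot start until lysis (finishes minute 120, plus 15-minute gap → minute 135); sample prep (finishes minute 75). The controlling bound is minute 135, so imaging finishes at 135 + 45 = minute 180.
Data upload has to wait for imaging (finishes minute 180); sample prep (finishes minute 75). The latest of these is minute 180, so data upload runs minute 180 to 180 + 32 = minute 212.
All tasks are finished once the last one completes. Finish times: Sample prep at 75, Lysis at 120, Imaging at 180, Quantification at 85, Data upload at 212. The latest is minute 212.

212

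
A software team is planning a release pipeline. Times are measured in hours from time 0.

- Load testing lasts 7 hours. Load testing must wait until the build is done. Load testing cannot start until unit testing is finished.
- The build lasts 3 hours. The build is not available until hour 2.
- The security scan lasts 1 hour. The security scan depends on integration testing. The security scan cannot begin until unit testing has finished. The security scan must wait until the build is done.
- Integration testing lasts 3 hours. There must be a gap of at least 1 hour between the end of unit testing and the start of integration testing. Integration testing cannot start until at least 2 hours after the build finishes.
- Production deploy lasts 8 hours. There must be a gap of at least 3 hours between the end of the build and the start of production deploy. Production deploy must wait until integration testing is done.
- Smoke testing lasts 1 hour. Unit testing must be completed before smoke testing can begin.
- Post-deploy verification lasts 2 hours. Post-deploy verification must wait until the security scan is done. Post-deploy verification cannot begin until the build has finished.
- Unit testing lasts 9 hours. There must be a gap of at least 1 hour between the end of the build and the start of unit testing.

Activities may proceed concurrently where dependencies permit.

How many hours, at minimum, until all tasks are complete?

The build cannot begin until its own release at hour 2. It runs from hour 2 to 2 + 3 = hour 5.
Unit testing waits on the build (finishes hour 5, plus 1-hour gap → hour 6), so it starts at hour 6 and finishes at 6 + 9 = hour 15.
For load testing: the build (finishes hour 5); unit testing (finishes hour 15). Taking the maximum gives a start of hour 15, and it finishes at 15 + 7 = hour 22.
Smoke testing waits on unit testing (finishes hour 15), so it starts at hour 15 and finishes at 15 + 1 = hour 16.
Integration testing needs all of unit testing (finishes hour 15, plus 1-hour gap → hour 16); the build (finishes hour 5, plus 2-hour gap → hour 7). That puts its earliest start at hour 16; it finishes at 16 + 3 = hour 19.
For production deploy: the build (finishes hour 5, plus 3-hour gap → hour 8); integration testing (finishes hour 19). Taking the maximum gives a start of hour 19, and it finishes at 19 + 8 = hour 27.
The security scan cannot start until integration testing (finishes hour 19); unit testing (finishes hour 15); the build (finishes hour 5). The controlling bound is hour 19, so the security scan finishes at 19 + 1 = hour 20.
For post-deploy verification: the security scan (finishes hour 20); the build (finishes hour 5). Taking the maximum gives a start of hour 20, and it finishes at 20 + 2 = hour 22.
All tasks are finished once the last one completes. Finish times: The build at 5, Unit testing at 15, Integration testing at 19, The security scan at 20, Smoke testing at 16, Load testing at 22, Production deploy at 27, Post-deploy verification at 22. The latest is hour 27.

27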